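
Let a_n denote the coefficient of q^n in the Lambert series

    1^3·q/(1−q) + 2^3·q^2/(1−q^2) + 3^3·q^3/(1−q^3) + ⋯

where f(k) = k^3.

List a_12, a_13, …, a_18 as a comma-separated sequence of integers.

q^12  k|12↦f(k): 1:1 2:8 3:27 4:64 6:216 12:1728  a_12=2044
d|13:{1,13}  Σf=1+2197=2198
q^14  k|14↦f(k): 14:2744 7:343 2:8 1:1  a_14=3096
q^15  k|15↦f(k): 15:3375 5:125 3:27 1:1  a_15=3528
q^16  k|16↦f(k): 16:4096 8:512 4:64 2:8 1:1  a_16=4681
[q^17] f(17)=4913,f(1)=1 ⇒ 4914
q^18  k|18↦f(k): 18:5832 9:729 6:216 3:27 2:8 1:1  a_18=6813

2044, 2198, 3096, 3528, 4681, 4914, 6813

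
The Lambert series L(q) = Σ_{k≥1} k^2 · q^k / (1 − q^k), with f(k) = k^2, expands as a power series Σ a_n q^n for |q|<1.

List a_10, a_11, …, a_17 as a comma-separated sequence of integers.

[q^10] f(10)=100,f(5)=25,f(2)=4,f(1)=1 ⇒ 130
n=11: 11·1 1·11  f→[121+1]=122
d|12:{1,2,3,4,6,12}  Σf=1+4+9+16+36+144=210
d|13:{13,1}  Σf=169+1=170
d|14:{14,7,2,1}  Σf=196+49+4+1=250
[q^15] f(1)=1,f(3)=9,f(5)=25,f(15)=225 ⇒ 260
[q^16] f(16)=256,f(8)=64,f(4)=16,f(2)=4,f(1)=1 ⇒ 341
[q^17] f(1)=1,f(17)=289 ⇒ 290

130, 122, 210, 170, 250, 260, 341, 290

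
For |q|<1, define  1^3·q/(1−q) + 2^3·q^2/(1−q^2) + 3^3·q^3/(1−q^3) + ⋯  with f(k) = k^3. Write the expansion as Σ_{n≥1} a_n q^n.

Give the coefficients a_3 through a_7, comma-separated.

d|3:{3,1}  Σf=27+1=28
q^4  k|4↦f(k): 1:1 2:8 4:64  a_4=73
d|5:{1,5}  Σf=1+125=126
d|6:{1,2,3,6}  Σf=1+8+27+216=252
d|7:{1,7}  Σf=1+343=344

28, 73, 126, 252, 344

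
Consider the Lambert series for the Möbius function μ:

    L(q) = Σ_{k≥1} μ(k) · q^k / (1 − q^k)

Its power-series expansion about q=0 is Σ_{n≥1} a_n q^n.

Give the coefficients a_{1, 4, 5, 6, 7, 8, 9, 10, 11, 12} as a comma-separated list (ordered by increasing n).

1, 0, 0, 0, 0, 0, 0, 0, 0, 0

n=1: 1·1  μ→[1]=1
q^4  k|4↦μ(k): 4:0 2:-1 1:1  a_4=0
d|5:{1,5}  Σμ=1+(-1)=0
d|6:{1,2,3,6}  Σμ=1+(-1)+(-1)+1=0
d|7:{1,7}  Σμ=1+(-1)=0
q^8  k|8↦μ(k): 8:0 4:0 2:-1 1:1  a_8=0
n=9: 9·1 3·3 1·9  μ→[0+(-1)+1]=0
n=10: 10·1 5·2 2·5 1·10  μ→[1+(-1)+(-1)+1]=0
[q^11] μ(11)=-1,μ(1)=1 ⇒ 0
q^12  k|12↦μ(k): 1:1 2:-1 3:-1 4:0 6:1 12:0  a_12=0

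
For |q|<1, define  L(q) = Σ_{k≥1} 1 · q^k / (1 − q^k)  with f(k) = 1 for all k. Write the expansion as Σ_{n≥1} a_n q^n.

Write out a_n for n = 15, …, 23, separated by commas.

n=15: 15·1 5·3 3·5 1·15  f→[1+1+1+1]=4
d|16:{1,2,4,8,16}  Σf=1+1+1+1+1=5
n=17: 1·17 17·1  f→[1+1]=2
[q^18] f(18)=1,f(9)=1,f(6)=1,f(3)=1,f(2)=1,f(1)=1 ⇒ 6
d|19:{19,1}  Σf=1+1=2
q^20  k|20↦f(k): 20:1 10:1 5:1 4:1 2:1 1:1  a_20=6
[q^21] f(21)=1,f(7)=1,f(3)=1,f(1)=1 ⇒ 4
d|22:{22,11,2,1}  Σf=1+1+1+1=4
d|23:{1,23}  Σf=1+1=2

4, 5, 2, 6, 2, 6, 4, 4, 2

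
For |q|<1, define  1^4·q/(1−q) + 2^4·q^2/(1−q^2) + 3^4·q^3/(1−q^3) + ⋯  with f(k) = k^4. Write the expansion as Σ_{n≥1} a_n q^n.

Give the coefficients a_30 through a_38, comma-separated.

d|30:{30,15,10,6,5,3,2,1}  Σf=810000+50625+10000+1296+625+81+16+1=872644
n=31: 31·1 1·31  f→[923521+1]=923522
[q^32] f(1)=1,f(2)=16,f(4)=256,f(8)=4096,f(16)=65536,f(32)=1048576 ⇒ 1118481
q^33  k|33↦f(k): 1:1 3:81 11:14641 33:1185921  a_33=1200644
d|34:{34,17,2,1}  Σf=1336336+83521+16+1=1419874
q^35  k|35↦f(k): 35:1500625 7:2401 5:625 1:1  a_35=1503652
q^36  k|36↦f(k): 1:1 2:16 3:81 4:256 6:1296 9:6561 12:20736 18:104976 36:1679616  a_36=1813539
q^37  k|37↦f(k): 1:1 37:1874161  a_37=1874162
d|38:{38,19,2,1}  Σf=2085136+130321+16+1=2215474

872644, 923522, 1118481, 1200644, 1419874, 1503652, 1813539, 1874162, 2215474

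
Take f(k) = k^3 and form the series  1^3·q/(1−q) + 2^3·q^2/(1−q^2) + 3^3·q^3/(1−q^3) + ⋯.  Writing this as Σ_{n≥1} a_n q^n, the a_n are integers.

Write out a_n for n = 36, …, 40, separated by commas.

55261, 50654, 61740, 61544, 73710

q^36  k|36↦f(k): 36:46656 18:5832 12:1728 9:729 6:216 4:64 3:27 2:8 1:1  a_36=55261
n=37: 37·1 1·37  f→[50653+1]=50654
d|38:{38,19,2,1}  Σf=54872+6859+8+1=61740
n=39: 39·1 13·3 3·13 1·39  f→[59319+2197+27+1]=61544
[q^40] f(40)=64000,f(20)=8000,f(10)=1000,f(8)=512,f(5)=125,f(4)=64,f(2)=8,f(1)=1 ⇒ 73710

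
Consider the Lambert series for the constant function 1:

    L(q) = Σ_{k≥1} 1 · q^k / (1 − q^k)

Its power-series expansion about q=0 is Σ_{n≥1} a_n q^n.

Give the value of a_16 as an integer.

d|16:{16,8,4,2,1}  Σf=1+1+1+1+1=5

a_16 = 5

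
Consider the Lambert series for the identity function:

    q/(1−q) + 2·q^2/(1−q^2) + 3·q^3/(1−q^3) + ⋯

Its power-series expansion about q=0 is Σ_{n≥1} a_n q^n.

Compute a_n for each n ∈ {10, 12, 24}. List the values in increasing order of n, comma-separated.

q^10  k|10↦f(k): 10:10 5:5 2:2 1:1  a_10=18
[q^12] f(1)=1,f(2)=2,f(3)=3,f(4)=4,f(6)=6,f(12)=12 ⇒ 28
q^24  k|24↦f(k): 1:1 2:2 3:3 4:4 6:6 8:8 12:12 24:24  a_24=60

18, 28, 60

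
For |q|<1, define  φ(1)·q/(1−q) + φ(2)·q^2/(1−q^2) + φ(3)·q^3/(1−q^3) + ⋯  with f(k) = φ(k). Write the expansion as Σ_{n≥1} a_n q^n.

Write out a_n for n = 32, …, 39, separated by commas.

[q^32] φ(1)=1,φ(2)=1,φ(4)=2,φ(8)=4,φ(16)=8,φ(32)=16 ⇒ 32
n=33: 33·1 11·3 3·11 1·33  φ→[20+10+2+1]=33
d|34:{1,2,17,34}  Σφ=1+1+16+16=34
q^35  k|35↦φ(k): 1:1 5:4 7:6 35:24  a_35=35
n=36: 36·1 18·2 12·3 9·4 6·6 4·9 3·12 2·18 1·36  φ→[12+6+4+6+2+2+2+1+1]=36
q^37  k|37↦φ(k): 37:36 1:1  a_37=37
d|38:{1,2,19,38}  Σφ=1+1+18+18=38
q^39  k|39↦φ(k): 39:24 13:12 3:2 1:1  a_39=39

32, 33, 34, 35, 36, 37, 38, 39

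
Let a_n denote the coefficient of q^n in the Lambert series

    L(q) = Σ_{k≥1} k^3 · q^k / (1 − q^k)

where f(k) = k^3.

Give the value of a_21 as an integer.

n=21: 21·1 7·3 3·7 1·21  f→[9261+343+27+1]=9632

a_21 = 9632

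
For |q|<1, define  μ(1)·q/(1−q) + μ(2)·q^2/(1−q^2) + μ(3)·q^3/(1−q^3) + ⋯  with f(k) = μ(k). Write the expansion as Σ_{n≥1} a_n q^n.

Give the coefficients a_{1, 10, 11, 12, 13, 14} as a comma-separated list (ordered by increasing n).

q^1  k|1↦μ(k): 1:1  a_1=1
n=10: 1·10 2·5 5·2 10·1  μ→[1+(-1)+(-1)+1]=0
[q^11] μ(11)=-1,μ(1)=1 ⇒ 0
q^12  k|12↦μ(k): 1:1 2:-1 3:-1 4:0 6:1 12:0  a_12=0
n=13: 13·1 1·13  μ→[(-1)+1]=0
d|14:{14,7,2,1}  Σμ=1+(-1)+(-1)+1=0

1, 0, 0, 0, 0, 0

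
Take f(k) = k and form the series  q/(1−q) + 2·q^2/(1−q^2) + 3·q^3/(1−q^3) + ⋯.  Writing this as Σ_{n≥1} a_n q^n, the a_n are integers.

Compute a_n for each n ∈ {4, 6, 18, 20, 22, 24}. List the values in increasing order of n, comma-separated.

7, 12, 39, 42, 36, 60

q^4  k|4↦f(k): 4:4 2:2 1:1  a_4=7
[q^6] f(6)=6,f(3)=3,f(2)=2,f(1)=1 ⇒ 12
[q^18] f(18)=18,f(9)=9,f(6)=6,f(3)=3,f(2)=2,f(1)=1 ⇒ 39
q^20  k|20↦f(k): 20:20 10:10 5:5 4:4 2:2 1:1  a_20=42
q^22  k|22↦f(k): 1:1 2:2 11:11 22:22  a_22=36
[q^24] f(1)=1,f(2)=2,f(3)=3,f(4)=4,f(6)=6,f(8)=8,f(12)=12,f(24)=24 ⇒ 60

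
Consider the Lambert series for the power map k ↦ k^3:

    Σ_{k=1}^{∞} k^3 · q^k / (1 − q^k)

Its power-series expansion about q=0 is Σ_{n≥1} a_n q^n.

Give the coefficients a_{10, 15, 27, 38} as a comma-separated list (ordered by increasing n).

1134, 3528, 20440, 61740

[q^10] f(10)=1000,f(5)=125,f(2)=8,f(1)=1 ⇒ 1134
d|15:{15,5,3,1}  Σf=3375+125+27+1=3528
d|27:{27,9,3,1}  Σf=19683+729+27+1=20440
[q^38] f(38)=54872,f(19)=6859,f(2)=8,f(1)=1 ⇒ 61740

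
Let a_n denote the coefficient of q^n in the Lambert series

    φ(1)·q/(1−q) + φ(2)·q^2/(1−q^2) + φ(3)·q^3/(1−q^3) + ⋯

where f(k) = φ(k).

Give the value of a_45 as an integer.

n=45: 45·1 15·3 9·5 5·9 3·15 1·45  φ→[24+8+6+4+2+1]=45

a_45 = 45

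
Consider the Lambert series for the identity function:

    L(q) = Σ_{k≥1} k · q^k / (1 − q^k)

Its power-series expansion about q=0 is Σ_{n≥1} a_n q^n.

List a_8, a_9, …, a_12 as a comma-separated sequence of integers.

d|8:{8,4,2,1}  Σf=8+4+2+1=15
n=9: 9·1 3·3 1·9  f→[9+3+1]=13
q^10  k|10↦f(k): 10:10 5:5 2:2 1:1  a_10=18
d|11:{11,1}  Σf=11+1=12
q^12  k|12↦f(k): 1:1 2:2 3:3 4:4 6:6 12:12  a_12=28

15, 13, 18, 12, 28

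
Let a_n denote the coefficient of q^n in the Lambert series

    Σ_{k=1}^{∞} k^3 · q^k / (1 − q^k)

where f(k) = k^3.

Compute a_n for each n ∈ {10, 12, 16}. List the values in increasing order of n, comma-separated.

d|10:{1,2,5,10}  Σf=1+8+125+1000=1134
[q^12] f(1)=1,f(2)=8,f(3)=27,f(4)=64,f(6)=216,f(12)=1728 ⇒ 2044
n=16: 1·16 2·8 4·4 8·2 16·1  f→[1+8+64+512+4096]=4681

1134, 2044, 4681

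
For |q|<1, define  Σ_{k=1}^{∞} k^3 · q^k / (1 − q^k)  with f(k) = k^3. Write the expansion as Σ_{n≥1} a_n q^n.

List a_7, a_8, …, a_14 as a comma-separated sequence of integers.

344, 585, 757, 1134, 1332, 2044, 2198, 3096

[q^7] f(7)=343,f(1)=1 ⇒ 344
d|8:{8,4,2,1}  Σf=512+64+8+1=585
d|9:{1,3,9}  Σf=1+27+729=757
q^10  k|10↦f(k): 1:1 2:8 5:125 10:1000  a_10=1134
[q^11] f(1)=1,f(11)=1331 ⇒ 1332
d|12:{1,2,3,4,6,12}  Σf=1+8+27+64+216+1728=2044
n=13: 13·1 1·13  f→[2197+1]=2198
n=14: 14·1 7·2 2·7 1·14  f→[2744+343+8+1]=3096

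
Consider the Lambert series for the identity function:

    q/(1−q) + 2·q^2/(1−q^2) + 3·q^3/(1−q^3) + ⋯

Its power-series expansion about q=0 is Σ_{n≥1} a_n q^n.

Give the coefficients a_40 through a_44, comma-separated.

90, 42, 96, 44, 84

q^40  k|40↦f(k): 40:40 20:20 10:10 8:8 5:5 4:4 2:2 1:1  a_40=90
q^41  k|41↦f(k): 1:1 41:41  a_41=42
[q^42] f(1)=1,f(2)=2,f(3)=3,f(6)=6,f(7)=7,f(14)=14,f(21)=21,f(42)=42 ⇒ 96
d|43:{43,1}  Σf=43+1=44
d|44:{44,22,11,4,2,1}  Σf=44+22+11+4+2+1=84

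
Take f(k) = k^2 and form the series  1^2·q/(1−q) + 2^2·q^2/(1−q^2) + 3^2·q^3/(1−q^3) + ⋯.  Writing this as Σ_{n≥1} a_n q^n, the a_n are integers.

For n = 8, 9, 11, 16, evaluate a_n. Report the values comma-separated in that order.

85, 91, 122, 341

n=8: 1·8 2·4 4·2 8·1  f→[1+4+16+64]=85
d|9:{9,3,1}  Σf=81+9+1=91
n=11: 1·11 11·1  f→[1+121]=122
d|16:{1,2,4,8,16}  Σf=1+4+16+64+256=341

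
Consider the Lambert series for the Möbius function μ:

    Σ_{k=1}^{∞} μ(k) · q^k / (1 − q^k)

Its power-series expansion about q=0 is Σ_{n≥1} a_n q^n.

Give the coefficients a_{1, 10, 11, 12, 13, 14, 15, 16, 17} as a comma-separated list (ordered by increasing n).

1, 0, 0, 0, 0, 0, 0, 0, 0

[q^1] μ(1)=1 ⇒ 1
q^10  k|10↦μ(k): 10:1 5:-1 2:-1 1:1  a_10=0
q^11  k|11↦μ(k): 1:1 11:-1  a_11=0
[q^12] μ(12)=0,μ(6)=1,μ(4)=0,μ(3)=-1,μ(2)=-1,μ(1)=1 ⇒ 0
d|13:{1,13}  Σμ=1+(-1)=0
[q^14] μ(14)=1,μ(7)=-1,μ(2)=-1,μ(1)=1 ⇒ 0
[q^15] μ(15)=1,μ(5)=-1,μ(3)=-1,μ(1)=1 ⇒ 0
[q^16] μ(16)=0,μ(8)=0,μ(4)=0,μ(2)=-1,μ(1)=1 ⇒ 0
[q^17] μ(1)=1,μ(17)=-1 ⇒ 0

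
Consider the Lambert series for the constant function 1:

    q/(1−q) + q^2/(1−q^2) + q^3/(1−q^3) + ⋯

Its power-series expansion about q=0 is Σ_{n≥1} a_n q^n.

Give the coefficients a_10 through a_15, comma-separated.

d|10:{10,5,2,1}  Σf=1+1+1+1=4
q^11  k|11↦f(k): 11:1 1:1  a_11=2
q^12  k|12↦f(k): 1:1 2:1 3:1 4:1 6:1 12:1  a_12=6
d|13:{13,1}  Σf=1+1=2
d|14:{1,2,7,14}  Σf=1+1+1+1=4
d|15:{15,5,3,1}  Σf=1+1+1+1=4

4, 2, 6, 2, 4, 4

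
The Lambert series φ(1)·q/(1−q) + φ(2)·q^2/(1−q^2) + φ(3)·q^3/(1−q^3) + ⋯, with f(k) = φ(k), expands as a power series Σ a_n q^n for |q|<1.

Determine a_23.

q^23  k|23↦φ(k): 1:1 23:22  a_23=23

a_23 = 23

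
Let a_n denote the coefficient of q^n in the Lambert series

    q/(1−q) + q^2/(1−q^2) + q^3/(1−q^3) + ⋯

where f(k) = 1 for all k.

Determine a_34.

a_34 = 4

n=34: 1·34 2·17 17·2 34·1  f→[1+1+1+1]=4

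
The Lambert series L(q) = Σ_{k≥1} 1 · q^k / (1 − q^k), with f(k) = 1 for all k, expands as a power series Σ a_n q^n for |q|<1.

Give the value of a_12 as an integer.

a_12 = 6

[q^12] f(12)=1,f(6)=1,f(4)=1,f(3)=1,f(2)=1,f(1)=1 ⇒ 6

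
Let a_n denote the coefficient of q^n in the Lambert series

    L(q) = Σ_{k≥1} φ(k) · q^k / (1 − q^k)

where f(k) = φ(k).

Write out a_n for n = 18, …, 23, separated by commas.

[q^18] φ(18)=6,φ(9)=6,φ(6)=2,φ(3)=2,φ(2)=1,φ(1)=1 ⇒ 18
[q^19] φ(1)=1,φ(19)=18 ⇒ 19
n=20: 20·1 10·2 5·4 4·5 2·10 1·20  φ→[8+4+4+2+1+1]=20
q^21  k|21↦φ(k): 1:1 3:2 7:6 21:12  a_21=21
[q^22] φ(22)=10,φ(11)=10,φ(2)=1,φ(1)=1 ⇒ 22
[q^23] φ(23)=22,φ(1)=1 ⇒ 23

18, 19, 20, 21, 22, 23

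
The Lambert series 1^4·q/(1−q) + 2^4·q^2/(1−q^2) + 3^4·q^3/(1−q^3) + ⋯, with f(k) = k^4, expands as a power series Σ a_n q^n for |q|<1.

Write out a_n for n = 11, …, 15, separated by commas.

14642, 22386, 28562, 40834, 51332

n=11: 11·1 1·11  f→[14641+1]=14642
d|12:{12,6,4,3,2,1}  Σf=20736+1296+256+81+16+1=22386
n=13: 13·1 1·13  f→[28561+1]=28562
[q^14] f(14)=38416,f(7)=2401,f(2)=16,f(1)=1 ⇒ 40834
d|15:{15,5,3,1}  Σf=50625+625+81+1=51332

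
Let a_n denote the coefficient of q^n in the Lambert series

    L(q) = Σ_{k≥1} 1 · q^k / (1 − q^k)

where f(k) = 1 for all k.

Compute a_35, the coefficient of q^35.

a_35 = 4

q^35  k|35↦f(k): 35:1 7:1 5:1 1:1  a_35=4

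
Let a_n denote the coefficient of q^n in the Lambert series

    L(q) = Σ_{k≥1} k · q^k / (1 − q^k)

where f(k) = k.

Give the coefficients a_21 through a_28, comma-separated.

q^21  k|21↦f(k): 21:21 7:7 3:3 1:1  a_21=32
q^22  k|22↦f(k): 1:1 2:2 11:11 22:22  a_22=36
[q^23] f(1)=1,f(23)=23 ⇒ 24
q^24  k|24↦f(k): 1:1 2:2 3:3 4:4 6:6 8:8 12:12 24:24  a_24=60
[q^25] f(1)=1,f(5)=5,f(25)=25 ⇒ 31
d|26:{1,2,13,26}  Σf=1+2+13+26=42
n=27: 27·1 9·3 3·9 1·27  f→[27+9+3+1]=40
d|28:{28,14,7,4,2,1}  Σf=28+14+7+4+2+1=56

32, 36, 24, 60, 31, 42, 40, 56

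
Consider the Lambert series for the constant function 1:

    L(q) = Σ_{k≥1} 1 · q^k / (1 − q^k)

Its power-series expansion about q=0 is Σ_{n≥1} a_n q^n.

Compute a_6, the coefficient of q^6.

a_6 = 4

d|6:{1,2,3,6}  Σf=1+1+1+1=4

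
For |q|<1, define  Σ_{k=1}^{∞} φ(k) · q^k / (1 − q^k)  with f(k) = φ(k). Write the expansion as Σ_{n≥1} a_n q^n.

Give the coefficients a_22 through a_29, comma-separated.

n=22: 22·1 11·2 2·11 1·22  φ→[10+10+1+1]=22
[q^23] φ(1)=1,φ(23)=22 ⇒ 23
d|24:{1,2,3,4,6,8,12,24}  Σφ=1+1+2+2+2+4+4+8=24
n=25: 25·1 5·5 1·25  φ→[20+4+1]=25
q^26  k|26↦φ(k): 1:1 2:1 13:12 26:12  a_26=26
q^27  k|27↦φ(k): 1:1 3:2 9:6 27:18  a_27=27
[q^28] φ(1)=1,φ(2)=1,φ(4)=2,φ(7)=6,φ(14)=6,φ(28)=12 ⇒ 28
q^29  k|29↦φ(k): 1:1 29:28  a_29=29

22, 23, 24, 25, 26, 27, 28, 29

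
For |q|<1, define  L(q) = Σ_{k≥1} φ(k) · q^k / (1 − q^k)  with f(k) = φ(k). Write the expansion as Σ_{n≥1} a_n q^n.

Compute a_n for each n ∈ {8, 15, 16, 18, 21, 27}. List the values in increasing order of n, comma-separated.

[q^8] φ(8)=4,φ(4)=2,φ(2)=1,φ(1)=1 ⇒ 8
[q^15] φ(1)=1,φ(3)=2,φ(5)=4,φ(15)=8 ⇒ 15
q^16  k|16↦φ(k): 1:1 2:1 4:2 8:4 16:8  a_16=16
[q^18] φ(18)=6,φ(9)=6,φ(6)=2,φ(3)=2,φ(2)=1,φ(1)=1 ⇒ 18
d|21:{1,3,7,21}  Σφ=1+2+6+12=21
[q^27] φ(27)=18,φ(9)=6,φ(3)=2,φ(1)=1 ⇒ 27

8, 15, 16, 18, 21, 27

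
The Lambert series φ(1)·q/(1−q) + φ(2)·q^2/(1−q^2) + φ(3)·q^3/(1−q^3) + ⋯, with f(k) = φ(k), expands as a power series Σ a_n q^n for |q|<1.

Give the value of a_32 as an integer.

n=32: 1·32 2·16 4·8 8·4 16·2 32·1  φ→[1+1+2+4+8+16]=32

a_32 = 32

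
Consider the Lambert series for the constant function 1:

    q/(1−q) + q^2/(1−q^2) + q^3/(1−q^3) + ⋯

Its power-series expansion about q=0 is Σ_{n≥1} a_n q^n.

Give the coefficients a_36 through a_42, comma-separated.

[q^36] f(36)=1,f(18)=1,f(12)=1,f(9)=1,f(6)=1,f(4)=1,f(3)=1,f(2)=1,f(1)=1 ⇒ 9
[q^37] f(1)=1,f(37)=1 ⇒ 2
n=38: 38·1 19·2 2·19 1·38  f→[1+1+1+1]=4
d|39:{39,13,3,1}  Σf=1+1+1+1=4
d|40:{40,20,10,8,5,4,2,1}  Σf=1+1+1+1+1+1+1+1=8
[q^41] f(1)=1,f(41)=1 ⇒ 2
n=42: 42·1 21·2 14·3 7·6 6·7 3·14 2·21 1·42  f→[1+1+1+1+1+1+1+1]=8

9, 2, 4, 4, 8, 2, 8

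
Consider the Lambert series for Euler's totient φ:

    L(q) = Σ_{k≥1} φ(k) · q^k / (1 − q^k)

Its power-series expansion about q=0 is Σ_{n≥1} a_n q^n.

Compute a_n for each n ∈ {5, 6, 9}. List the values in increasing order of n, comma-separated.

n=5: 5·1 1·5  φ→[4+1]=5
d|6:{1,2,3,6}  Σφ=1+1+2+2=6
d|9:{9,3,1}  Σφ=6+2+1=9

5, 6, 9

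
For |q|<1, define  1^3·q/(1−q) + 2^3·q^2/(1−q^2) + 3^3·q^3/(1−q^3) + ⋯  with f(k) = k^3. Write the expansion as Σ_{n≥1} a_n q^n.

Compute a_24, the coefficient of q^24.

a_24 = 16380

q^24  k|24↦f(k): 1:1 2:8 3:27 4:64 6:216 8:512 12:1728 24:13824  a_24=16380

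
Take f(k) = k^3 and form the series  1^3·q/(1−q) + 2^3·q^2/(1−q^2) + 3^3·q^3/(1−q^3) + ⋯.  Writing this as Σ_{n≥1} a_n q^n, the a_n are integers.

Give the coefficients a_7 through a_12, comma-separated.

[q^7] f(7)=343,f(1)=1 ⇒ 344
n=8: 1·8 2·4 4·2 8·1  f→[1+8+64+512]=585
[q^9] f(1)=1,f(3)=27,f(9)=729 ⇒ 757
n=10: 1·10 2·5 5·2 10·1  f→[1+8+125+1000]=1134
[q^11] f(11)=1331,f(1)=1 ⇒ 1332
n=12: 1·12 2·6 3·4 4·3 6·2 12·1  f→[1+8+27+64+216+1728]=2044

344, 585, 757, 1134, 1332, 2044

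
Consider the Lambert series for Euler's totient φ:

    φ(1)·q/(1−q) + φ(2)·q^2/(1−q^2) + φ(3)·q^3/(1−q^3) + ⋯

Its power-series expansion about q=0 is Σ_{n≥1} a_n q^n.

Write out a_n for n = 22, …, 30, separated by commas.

n=22: 1·22 2·11 11·2 22·1  φ→[1+1+10+10]=22
q^23  k|23↦φ(k): 23:22 1:1  a_23=23
n=24: 24·1 12·2 8·3 6·4 4·6 3·8 2·12 1·24  φ→[8+4+4+2+2+2+1+1]=24
d|25:{1,5,25}  Σφ=1+4+20=25
n=26: 26·1 13·2 2·13 1·26  φ→[12+12+1+1]=26
q^27  k|27↦φ(k): 27:18 9:6 3:2 1:1  a_27=27
q^28  k|28↦φ(k): 1:1 2:1 4:2 7:6 14:6 28:12  a_28=28
q^29  k|29↦φ(k): 29:28 1:1  a_29=29
n=30: 1·30 2·15 3·10 5·6 6·5 10·3 15·2 30·1  φ→[1+1+2+4+2+4+8+8]=30

22, 23, 24, 25, 26, 27, 28, 29, 30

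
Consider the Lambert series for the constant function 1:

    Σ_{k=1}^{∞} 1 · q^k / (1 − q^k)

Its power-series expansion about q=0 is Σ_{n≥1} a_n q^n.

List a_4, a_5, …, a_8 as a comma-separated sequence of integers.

n=4: 4·1 2·2 1·4  f→[1+1+1]=3
d|5:{5,1}  Σf=1+1=2
n=6: 1·6 2·3 3·2 6·1  f→[1+1+1+1]=4
d|7:{7,1}  Σf=1+1=2
n=8: 8·1 4·2 2·4 1·8  f→[1+1+1+1]=4

3, 2, 4, 2, 4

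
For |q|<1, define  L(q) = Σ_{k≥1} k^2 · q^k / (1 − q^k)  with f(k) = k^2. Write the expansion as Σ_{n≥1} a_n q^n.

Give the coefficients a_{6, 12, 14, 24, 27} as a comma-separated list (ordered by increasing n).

d|6:{1,2,3,6}  Σf=1+4+9+36=50
[q^12] f(12)=144,f(6)=36,f(4)=16,f(3)=9,f(2)=4,f(1)=1 ⇒ 210
q^14  k|14↦f(k): 14:196 7:49 2:4 1:1  a_14=250
n=24: 24·1 12·2 8·3 6·4 4·6 3·8 2·12 1·24  f→[576+144+64+36+16+9+4+1]=850
q^27  k|27↦f(k): 1:1 3:9 9:81 27:729  a_27=820

50, 210, 250, 850, 820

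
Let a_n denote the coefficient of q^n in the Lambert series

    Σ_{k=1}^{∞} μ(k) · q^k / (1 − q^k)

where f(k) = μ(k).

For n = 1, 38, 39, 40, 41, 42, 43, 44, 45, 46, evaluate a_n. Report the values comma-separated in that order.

1, 0, 0, 0, 0, 0, 0, 0, 0, 0

d|1:{1}  Σμ=1=1
d|38:{38,19,2,1}  Σμ=1+(-1)+(-1)+1=0
q^39  k|39↦μ(k): 1:1 3:-1 13:-1 39:1  a_39=0
q^40  k|40↦μ(k): 40:0 20:0 10:1 8:0 5:-1 4:0 2:-1 1:1  a_40=0
d|41:{1,41}  Σμ=1+(-1)=0
n=42: 1·42 2·21 3·14 6·7 7·6 14·3 21·2 42·1  μ→[1+(-1)+(-1)+1+(-1)+1+1+(-1)]=0
d|43:{43,1}  Σμ=(-1)+1=0
d|44:{44,22,11,4,2,1}  Σμ=0+1+(-1)+0+(-1)+1=0
n=45: 1·45 3·15 5·9 9·5 15·3 45·1  μ→[1+(-1)+(-1)+0+1+0]=0
d|46:{1,2,23,46}  Σμ=1+(-1)+(-1)+1=0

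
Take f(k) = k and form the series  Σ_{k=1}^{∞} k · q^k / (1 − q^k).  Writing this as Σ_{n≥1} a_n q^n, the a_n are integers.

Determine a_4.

a_4 = 7

n=4: 1·4 2·2 4·1  f→[1+2+4]=7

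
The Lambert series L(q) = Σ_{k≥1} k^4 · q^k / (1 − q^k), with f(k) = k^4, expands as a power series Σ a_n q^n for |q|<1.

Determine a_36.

n=36: 1·36 2·18 3·12 4·9 6·6 9·4 12·3 18·2 36·1  f→[1+16+81+256+1296+6561+20736+104976+1679616]=1813539

a_36 = 1813539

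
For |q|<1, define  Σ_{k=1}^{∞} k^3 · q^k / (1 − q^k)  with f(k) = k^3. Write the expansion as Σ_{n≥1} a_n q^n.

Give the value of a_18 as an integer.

a_18 = 6813

d|18:{1,2,3,6,9,18}  Σf=1+8+27+216+729+5832=6813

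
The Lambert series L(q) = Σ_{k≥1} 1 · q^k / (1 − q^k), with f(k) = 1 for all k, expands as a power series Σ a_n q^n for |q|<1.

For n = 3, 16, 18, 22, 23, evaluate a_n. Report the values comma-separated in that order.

2, 5, 6, 4, 2

q^3  k|3↦f(k): 1:1 3:1  a_3=2
q^16  k|16↦f(k): 16:1 8:1 4:1 2:1 1:1  a_16=5
d|18:{18,9,6,3,2,1}  Σf=1+1+1+1+1+1=6
n=22: 22·1 11·2 2·11 1·22  f→[1+1+1+1]=4
[q^23] f(1)=1,f(23)=1 ⇒ 2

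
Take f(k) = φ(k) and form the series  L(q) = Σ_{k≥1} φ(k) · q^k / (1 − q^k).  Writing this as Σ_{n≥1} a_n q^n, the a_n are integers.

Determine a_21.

q^21  k|21↦φ(k): 21:12 7:6 3:2 1:1  a_21=21

a_21 = 21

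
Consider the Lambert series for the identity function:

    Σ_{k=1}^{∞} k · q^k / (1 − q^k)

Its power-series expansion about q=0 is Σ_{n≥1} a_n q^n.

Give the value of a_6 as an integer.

a_6 = 12

q^6  k|6↦f(k): 6:6 3:3 2:2 1:1  a_6=12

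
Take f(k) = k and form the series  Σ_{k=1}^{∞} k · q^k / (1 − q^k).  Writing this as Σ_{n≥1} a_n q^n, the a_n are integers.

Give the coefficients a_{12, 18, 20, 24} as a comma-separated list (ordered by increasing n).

[q^12] f(1)=1,f(2)=2,f(3)=3,f(4)=4,f(6)=6,f(12)=12 ⇒ 28
n=18: 1·18 2·9 3·6 6·3 9·2 18·1  f→[1+2+3+6+9+18]=39
[q^20] f(20)=20,f(10)=10,f(5)=5,f(4)=4,f(2)=2,f(1)=1 ⇒ 42
n=24: 24·1 12·2 8·3 6·4 4·6 3·8 2·12 1·24  f→[24+12+8+6+4+3+2+1]=60

28, 39, 42, 60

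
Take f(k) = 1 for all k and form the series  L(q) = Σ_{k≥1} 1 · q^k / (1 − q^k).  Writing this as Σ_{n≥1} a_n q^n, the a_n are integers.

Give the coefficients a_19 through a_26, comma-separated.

q^19  k|19↦f(k): 19:1 1:1  a_19=2
q^20  k|20↦f(k): 20:1 10:1 5:1 4:1 2:1 1:1  a_20=6
[q^21] f(1)=1,f(3)=1,f(7)=1,f(21)=1 ⇒ 4
n=22: 22·1 11·2 2·11 1·22  f→[1+1+1+1]=4
n=23: 23·1 1·23  f→[1+1]=2
d|24:{24,12,8,6,4,3,2,1}  Σf=1+1+1+1+1+1+1+1=8
d|25:{1,5,25}  Σf=1+1+1=3
n=26: 26·1 13·2 2·13 1·26  f→[1+1+1+1]=4

2, 6, 4, 4, 2, 8, 3, 4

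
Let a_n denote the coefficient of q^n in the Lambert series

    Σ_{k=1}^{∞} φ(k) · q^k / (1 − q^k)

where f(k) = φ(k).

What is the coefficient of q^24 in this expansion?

q^24  k|24↦φ(k): 24:8 12:4 8:4 6:2 4:2 3:2 2:1 1:1  a_24=24

a_24 = 24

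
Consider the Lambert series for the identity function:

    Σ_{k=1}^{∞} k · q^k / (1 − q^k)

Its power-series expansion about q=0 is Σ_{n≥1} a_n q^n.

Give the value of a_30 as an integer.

a_30 = 72

[q^30] f(30)=30,f(15)=15,f(10)=10,f(6)=6,f(5)=5,f(3)=3,f(2)=2,f(1)=1 ⇒ 72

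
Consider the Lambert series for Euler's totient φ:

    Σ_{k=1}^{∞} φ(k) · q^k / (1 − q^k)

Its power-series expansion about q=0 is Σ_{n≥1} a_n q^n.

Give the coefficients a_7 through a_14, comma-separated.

d|7:{7,1}  Σφ=6+1=7
n=8: 8·1 4·2 2·4 1·8  φ→[4+2+1+1]=8
[q^9] φ(1)=1,φ(3)=2,φ(9)=6 ⇒ 9
[q^10] φ(1)=1,φ(2)=1,φ(5)=4,φ(10)=4 ⇒ 10
n=11: 11·1 1·11  φ→[10+1]=11
q^12  k|12↦φ(k): 12:4 6:2 4:2 3:2 2:1 1:1  a_12=12
n=13: 1·13 13·1  φ→[1+12]=13
[q^14] φ(14)=6,φ(7)=6,φ(2)=1,φ(1)=1 ⇒ 14

7, 8, 9, 10, 11, 12, 13, 14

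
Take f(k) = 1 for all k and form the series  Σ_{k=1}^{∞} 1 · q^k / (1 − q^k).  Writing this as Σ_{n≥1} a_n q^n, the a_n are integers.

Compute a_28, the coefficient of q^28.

[q^28] f(1)=1,f(2)=1,f(4)=1,f(7)=1,f(14)=1,f(28)=1 ⇒ 6

a_28 = 6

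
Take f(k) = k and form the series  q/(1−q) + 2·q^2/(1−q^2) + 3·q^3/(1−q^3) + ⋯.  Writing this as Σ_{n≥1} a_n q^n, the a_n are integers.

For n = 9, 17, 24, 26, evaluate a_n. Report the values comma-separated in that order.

13, 18, 60, 42

q^9  k|9↦f(k): 9:9 3:3 1:1  a_9=13
[q^17] f(1)=1,f(17)=17 ⇒ 18
n=24: 24·1 12·2 8·3 6·4 4·6 3·8 2·12 1·24  f→[24+12+8+6+4+3+2+1]=60
n=26: 1·26 2·13 13·2 26·1  f→[1+2+13+26]=42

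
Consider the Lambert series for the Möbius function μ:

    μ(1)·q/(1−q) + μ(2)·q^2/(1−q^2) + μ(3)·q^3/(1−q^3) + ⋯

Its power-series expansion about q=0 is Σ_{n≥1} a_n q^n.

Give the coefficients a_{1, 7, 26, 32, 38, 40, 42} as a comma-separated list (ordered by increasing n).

1, 0, 0, 0, 0, 0, 0

[q^1] μ(1)=1 ⇒ 1
d|7:{7,1}  Σμ=(-1)+1=0
q^26  k|26↦μ(k): 26:1 13:-1 2:-1 1:1  a_26=0
[q^32] μ(32)=0,μ(16)=0,μ(8)=0,μ(4)=0,μ(2)=-1,μ(1)=1 ⇒ 0
[q^38] μ(1)=1,μ(2)=-1,μ(19)=-1,μ(38)=1 ⇒ 0
n=40: 40·1 20·2 10·4 8·5 5·8 4·10 2·20 1·40  μ→[0+0+1+0+(-1)+0+(-1)+1]=0
n=42: 42·1 21·2 14·3 7·6 6·7 3·14 2·21 1·42  μ→[(-1)+1+1+(-1)+1+(-1)+(-1)+1]=0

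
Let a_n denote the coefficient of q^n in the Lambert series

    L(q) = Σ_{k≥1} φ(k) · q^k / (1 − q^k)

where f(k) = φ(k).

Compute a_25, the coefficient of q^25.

[q^25] φ(25)=20,φ(5)=4,φ(1)=1 ⇒ 25

a_25 = 25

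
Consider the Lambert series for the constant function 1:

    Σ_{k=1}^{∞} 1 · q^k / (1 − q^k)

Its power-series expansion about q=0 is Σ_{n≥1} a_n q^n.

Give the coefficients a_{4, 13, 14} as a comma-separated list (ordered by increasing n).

n=4: 4·1 2·2 1·4  f→[1+1+1]=3
d|13:{13,1}  Σf=1+1=2
q^14  k|14↦f(k): 1:1 2:1 7:1 14:1  a_14=4

3, 2, 4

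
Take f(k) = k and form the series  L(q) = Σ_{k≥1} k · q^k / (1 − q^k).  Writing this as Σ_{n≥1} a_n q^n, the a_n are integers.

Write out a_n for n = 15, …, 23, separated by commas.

24, 31, 18, 39, 20, 42, 32, 36, 24

d|15:{15,5,3,1}  Σf=15+5+3+1=24
[q^16] f(1)=1,f(2)=2,f(4)=4,f(8)=8,f(16)=16 ⇒ 31
d|17:{17,1}  Σf=17+1=18
[q^18] f(18)=18,f(9)=9,f(6)=6,f(3)=3,f(2)=2,f(1)=1 ⇒ 39
q^19  k|19↦f(k): 19:19 1:1  a_19=20
[q^20] f(20)=20,f(10)=10,f(5)=5,f(4)=4,f(2)=2,f(1)=1 ⇒ 42
d|21:{21,7,3,1}  Σf=21+7+3+1=32
[q^22] f(1)=1,f(2)=2,f(11)=11,f(22)=22 ⇒ 36
q^23  k|23↦f(k): 23:23 1:1  a_23=24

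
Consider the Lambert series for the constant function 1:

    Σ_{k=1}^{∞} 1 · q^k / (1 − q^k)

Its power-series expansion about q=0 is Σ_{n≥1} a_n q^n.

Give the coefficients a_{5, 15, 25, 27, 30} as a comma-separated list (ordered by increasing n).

q^5  k|5↦f(k): 5:1 1:1  a_5=2
d|15:{1,3,5,15}  Σf=1+1+1+1=4
[q^25] f(25)=1,f(5)=1,f(1)=1 ⇒ 3
d|27:{27,9,3,1}  Σf=1+1+1+1=4
q^30  k|30↦f(k): 30:1 15:1 10:1 6:1 5:1 3:1 2:1 1:1  a_30=8

2, 4, 3, 4, 8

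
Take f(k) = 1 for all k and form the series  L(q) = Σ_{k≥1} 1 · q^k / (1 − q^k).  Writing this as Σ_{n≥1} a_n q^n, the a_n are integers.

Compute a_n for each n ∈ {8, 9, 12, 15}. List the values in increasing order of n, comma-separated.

4, 3, 6, 4

q^8  k|8↦f(k): 1:1 2:1 4:1 8:1  a_8=4
d|9:{9,3,1}  Σf=1+1+1=3
q^12  k|12↦f(k): 1:1 2:1 3:1 4:1 6:1 12:1  a_12=6
[q^15] f(1)=1,f(3)=1,f(5)=1,f(15)=1 ⇒ 4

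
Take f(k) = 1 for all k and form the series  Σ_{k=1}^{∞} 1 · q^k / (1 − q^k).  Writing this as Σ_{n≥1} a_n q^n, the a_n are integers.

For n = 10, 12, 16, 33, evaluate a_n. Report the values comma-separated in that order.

q^10  k|10↦f(k): 10:1 5:1 2:1 1:1  a_10=4
n=12: 12·1 6·2 4·3 3·4 2·6 1·12  f→[1+1+1+1+1+1]=6
[q^16] f(16)=1,f(8)=1,f(4)=1,f(2)=1,f(1)=1 ⇒ 5
q^33  k|33↦f(k): 33:1 11:1 3:1 1:1  a_33=4

4, 6, 5, 4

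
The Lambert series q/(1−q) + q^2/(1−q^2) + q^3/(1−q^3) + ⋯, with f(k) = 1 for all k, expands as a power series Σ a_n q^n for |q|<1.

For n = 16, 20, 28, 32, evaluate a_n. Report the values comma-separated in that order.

d|16:{1,2,4,8,16}  Σf=1+1+1+1+1=5
d|20:{20,10,5,4,2,1}  Σf=1+1+1+1+1+1=6
n=28: 28·1 14·2 7·4 4·7 2·14 1·28  f→[1+1+1+1+1+1]=6
[q^32] f(1)=1,f(2)=1,f(4)=1,f(8)=1,f(16)=1,f(32)=1 ⇒ 6

5, 6, 6, 6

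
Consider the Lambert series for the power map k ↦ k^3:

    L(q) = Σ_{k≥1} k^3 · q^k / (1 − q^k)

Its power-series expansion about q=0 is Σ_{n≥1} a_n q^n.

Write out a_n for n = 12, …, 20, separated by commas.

2044, 2198, 3096, 3528, 4681, 4914, 6813, 6860, 9198

d|12:{1,2,3,4,6,12}  Σf=1+8+27+64+216+1728=2044
q^13  k|13↦f(k): 13:2197 1:1  a_13=2198
n=14: 1·14 2·7 7·2 14·1  f→[1+8+343+2744]=3096
n=15: 1·15 3·5 5·3 15·1  f→[1+27+125+3375]=3528
d|16:{16,8,4,2,1}  Σf=4096+512+64+8+1=4681
d|17:{17,1}  Σf=4913+1=4914
n=18: 1·18 2·9 3·6 6·3 9·2 18·1  f→[1+8+27+216+729+5832]=6813
n=19: 19·1 1·19  f→[6859+1]=6860
[q^20] f(1)=1,f(2)=8,f(4)=64,f(5)=125,f(10)=1000,f(20)=8000 ⇒ 9198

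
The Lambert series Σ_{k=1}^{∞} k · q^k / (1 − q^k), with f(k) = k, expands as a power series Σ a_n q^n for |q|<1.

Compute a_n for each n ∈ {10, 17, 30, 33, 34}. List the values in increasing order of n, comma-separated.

d|10:{1,2,5,10}  Σf=1+2+5+10=18
n=17: 1·17 17·1  f→[1+17]=18
q^30  k|30↦f(k): 1:1 2:2 3:3 5:5 6:6 10:10 15:15 30:30  a_30=72
[q^33] f(1)=1,f(3)=3,f(11)=11,f(33)=33 ⇒ 48
q^34  k|34↦f(k): 34:34 17:17 2:2 1:1  a_34=54

18, 18, 72, 48, 54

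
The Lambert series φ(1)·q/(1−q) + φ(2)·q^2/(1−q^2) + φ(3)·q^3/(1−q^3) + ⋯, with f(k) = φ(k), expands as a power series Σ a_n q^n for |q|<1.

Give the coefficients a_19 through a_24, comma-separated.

q^19  k|19↦φ(k): 1:1 19:18  a_19=19
d|20:{1,2,4,5,10,20}  Σφ=1+1+2+4+4+8=20
d|21:{21,7,3,1}  Σφ=12+6+2+1=21
q^22  k|22↦φ(k): 22:10 11:10 2:1 1:1  a_22=22
[q^23] φ(1)=1,φ(23)=22 ⇒ 23
q^24  k|24↦φ(k): 1:1 2:1 3:2 4:2 6:2 8:4 12:4 24:8  a_24=24

19, 20, 21, 22, 23, 24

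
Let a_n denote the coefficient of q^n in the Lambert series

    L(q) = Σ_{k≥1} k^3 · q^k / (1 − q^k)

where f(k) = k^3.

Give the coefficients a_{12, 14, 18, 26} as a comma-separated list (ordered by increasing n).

2044, 3096, 6813, 19782

n=12: 1·12 2·6 3·4 4·3 6·2 12·1  f→[1+8+27+64+216+1728]=2044
d|14:{14,7,2,1}  Σf=2744+343+8+1=3096
n=18: 1·18 2·9 3·6 6·3 9·2 18·1  f→[1+8+27+216+729+5832]=6813
[q^26] f(1)=1,f(2)=8,f(13)=2197,f(26)=17576 ⇒ 19782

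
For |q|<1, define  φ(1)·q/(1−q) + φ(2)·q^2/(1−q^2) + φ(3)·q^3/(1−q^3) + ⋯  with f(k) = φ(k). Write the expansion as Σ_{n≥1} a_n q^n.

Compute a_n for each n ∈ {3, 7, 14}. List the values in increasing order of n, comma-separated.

d|3:{1,3}  Σφ=1+2=3
[q^7] φ(1)=1,φ(7)=6 ⇒ 7
q^14  k|14↦φ(k): 14:6 7:6 2:1 1:1  a_14=14

3, 7, 14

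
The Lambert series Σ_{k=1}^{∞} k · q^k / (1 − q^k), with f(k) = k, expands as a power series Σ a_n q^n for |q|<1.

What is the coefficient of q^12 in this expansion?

a_12 = 28

q^12  k|12↦f(k): 1:1 2:2 3:3 4:4 6:6 12:12  a_12=28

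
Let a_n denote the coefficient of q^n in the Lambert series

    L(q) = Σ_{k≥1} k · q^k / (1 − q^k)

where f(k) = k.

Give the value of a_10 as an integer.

a_10 = 18

q^10  k|10↦f(k): 10:10 5:5 2:2 1:1  a_10=18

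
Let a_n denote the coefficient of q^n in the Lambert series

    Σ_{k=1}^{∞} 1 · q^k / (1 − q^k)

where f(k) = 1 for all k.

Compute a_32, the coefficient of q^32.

a_32 = 6

q^32  k|32↦f(k): 32:1 16:1 8:1 4:1 2:1 1:1  a_32=6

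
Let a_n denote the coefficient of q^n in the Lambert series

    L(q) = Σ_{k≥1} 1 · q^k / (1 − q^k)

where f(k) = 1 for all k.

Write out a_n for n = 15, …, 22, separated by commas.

4, 5, 2, 6, 2, 6, 4, 4

n=15: 15·1 5·3 3·5 1·15  f→[1+1+1+1]=4
n=16: 1·16 2·8 4·4 8·2 16·1  f→[1+1+1+1+1]=5
d|17:{17,1}  Σf=1+1=2
n=18: 18·1 9·2 6·3 3·6 2·9 1·18  f→[1+1+1+1+1+1]=6
n=19: 19·1 1·19  f→[1+1]=2
q^20  k|20↦f(k): 20:1 10:1 5:1 4:1 2:1 1:1  a_20=6
d|21:{21,7,3,1}  Σf=1+1+1+1=4
n=22: 22·1 11·2 2·11 1·22  f→[1+1+1+1]=4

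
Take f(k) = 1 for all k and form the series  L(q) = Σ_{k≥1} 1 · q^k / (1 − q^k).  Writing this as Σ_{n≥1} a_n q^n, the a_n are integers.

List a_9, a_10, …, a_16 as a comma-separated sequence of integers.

n=9: 1·9 3·3 9·1  f→[1+1+1]=3
[q^10] f(1)=1,f(2)=1,f(5)=1,f(10)=1 ⇒ 4
d|11:{1,11}  Σf=1+1=2
d|12:{1,2,3,4,6,12}  Σf=1+1+1+1+1+1=6
n=13: 13·1 1·13  f→[1+1]=2
n=14: 1·14 2·7 7·2 14·1  f→[1+1+1+1]=4
q^15  k|15↦f(k): 15:1 5:1 3:1 1:1  a_15=4
d|16:{16,8,4,2,1}  Σf=1+1+1+1+1=5

3, 4, 2, 6, 2, 4, 4, 5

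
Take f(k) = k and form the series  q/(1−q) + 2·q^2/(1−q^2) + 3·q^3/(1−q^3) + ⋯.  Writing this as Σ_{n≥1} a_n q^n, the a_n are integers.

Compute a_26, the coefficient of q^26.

q^26  k|26↦f(k): 1:1 2:2 13:13 26:26  a_26=42

a_26 = 42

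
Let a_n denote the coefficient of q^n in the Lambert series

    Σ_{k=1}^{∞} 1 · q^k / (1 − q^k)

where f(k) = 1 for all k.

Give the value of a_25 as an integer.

q^25  k|25↦f(k): 1:1 5:1 25:1  a_25=3

a_25 = 3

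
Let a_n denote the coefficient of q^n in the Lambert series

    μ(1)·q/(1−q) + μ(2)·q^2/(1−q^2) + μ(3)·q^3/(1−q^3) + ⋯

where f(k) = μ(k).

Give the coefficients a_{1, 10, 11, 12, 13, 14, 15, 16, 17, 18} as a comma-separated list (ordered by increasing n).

1, 0, 0, 0, 0, 0, 0, 0, 0, 0

d|1:{1}  Σμ=1=1
n=10: 1·10 2·5 5·2 10·1  μ→[1+(-1)+(-1)+1]=0
[q^11] μ(11)=-1,μ(1)=1 ⇒ 0
n=12: 1·12 2·6 3·4 4·3 6·2 12·1  μ→[1+(-1)+(-1)+0+1+0]=0
[q^13] μ(1)=1,μ(13)=-1 ⇒ 0
[q^14] μ(14)=1,μ(7)=-1,μ(2)=-1,μ(1)=1 ⇒ 0
q^15  k|15↦μ(k): 1:1 3:-1 5:-1 15:1  a_15=0
q^16  k|16↦μ(k): 1:1 2:-1 4:0 8:0 16:0  a_16=0
d|17:{1,17}  Σμ=1+(-1)=0
[q^18] μ(1)=1,μ(2)=-1,μ(3)=-1,μ(6)=1,μ(9)=0,μ(18)=0 ⇒ 0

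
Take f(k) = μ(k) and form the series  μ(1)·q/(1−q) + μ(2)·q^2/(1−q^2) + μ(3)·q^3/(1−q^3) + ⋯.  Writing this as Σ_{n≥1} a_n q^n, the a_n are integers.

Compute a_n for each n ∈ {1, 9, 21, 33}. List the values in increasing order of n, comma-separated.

1, 0, 0, 0

d|1:{1}  Σμ=1=1
n=9: 1·9 3·3 9·1  μ→[1+(-1)+0]=0
q^21  k|21↦μ(k): 21:1 7:-1 3:-1 1:1  a_21=0
[q^33] μ(1)=1,μ(3)=-1,μ(11)=-1,μ(33)=1 ⇒ 0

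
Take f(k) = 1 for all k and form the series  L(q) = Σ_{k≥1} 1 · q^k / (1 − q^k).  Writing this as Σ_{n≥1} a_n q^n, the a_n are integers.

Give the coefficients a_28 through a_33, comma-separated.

q^28  k|28↦f(k): 28:1 14:1 7:1 4:1 2:1 1:1  a_28=6
[q^29] f(1)=1,f(29)=1 ⇒ 2
[q^30] f(1)=1,f(2)=1,f(3)=1,f(5)=1,f(6)=1,f(10)=1,f(15)=1,f(30)=1 ⇒ 8
q^31  k|31↦f(k): 1:1 31:1  a_31=2
n=32: 32·1 16·2 8·4 4·8 2·16 1·32  f→[1+1+1+1+1+1]=6
[q^33] f(1)=1,f(3)=1,f(11)=1,f(33)=1 ⇒ 4

6, 2, 8, 2, 6, 4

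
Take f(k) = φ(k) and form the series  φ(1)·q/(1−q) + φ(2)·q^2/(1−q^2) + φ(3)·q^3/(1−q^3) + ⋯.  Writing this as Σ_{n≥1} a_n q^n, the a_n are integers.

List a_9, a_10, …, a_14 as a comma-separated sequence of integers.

n=9: 1·9 3·3 9·1  φ→[1+2+6]=9
n=10: 10·1 5·2 2·5 1·10  φ→[4+4+1+1]=10
q^11  k|11↦φ(k): 11:10 1:1  a_11=11
d|12:{12,6,4,3,2,1}  Σφ=4+2+2+2+1+1=12
d|13:{1,13}  Σφ=1+12=13
q^14  k|14↦φ(k): 14:6 7:6 2:1 1:1  a_14=14

9, 10, 11, 12, 13, 14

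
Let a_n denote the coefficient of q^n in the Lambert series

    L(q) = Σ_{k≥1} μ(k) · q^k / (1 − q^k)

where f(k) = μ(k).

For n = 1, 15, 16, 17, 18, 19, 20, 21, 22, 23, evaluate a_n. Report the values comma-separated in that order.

n=1: 1·1  μ→[1]=1
d|15:{15,5,3,1}  Σμ=1+(-1)+(-1)+1=0
n=16: 16·1 8·2 4·4 2·8 1·16  μ→[0+0+0+(-1)+1]=0
d|17:{17,1}  Σμ=(-1)+1=0
n=18: 1·18 2·9 3·6 6·3 9·2 18·1  μ→[1+(-1)+(-1)+1+0+0]=0
q^19  k|19↦μ(k): 19:-1 1:1  a_19=0
[q^20] μ(1)=1,μ(2)=-1,μ(4)=0,μ(5)=-1,μ(10)=1,μ(20)=0 ⇒ 0
n=21: 21·1 7·3 3·7 1·21  μ→[1+(-1)+(-1)+1]=0
d|22:{22,11,2,1}  Σμ=1+(-1)+(-1)+1=0
[q^23] μ(1)=1,μ(23)=-1 ⇒ 0

1, 0, 0, 0, 0, 0, 0, 0, 0, 0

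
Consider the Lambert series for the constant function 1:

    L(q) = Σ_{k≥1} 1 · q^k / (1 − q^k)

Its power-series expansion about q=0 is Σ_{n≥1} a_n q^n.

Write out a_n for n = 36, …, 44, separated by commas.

q^36  k|36↦f(k): 36:1 18:1 12:1 9:1 6:1 4:1 3:1 2:1 1:1  a_36=9
d|37:{37,1}  Σf=1+1=2
d|38:{38,19,2,1}  Σf=1+1+1+1=4
[q^39] f(1)=1,f(3)=1,f(13)=1,f(39)=1 ⇒ 4
[q^40] f(1)=1,f(2)=1,f(4)=1,f(5)=1,f(8)=1,f(10)=1,f(20)=1,f(40)=1 ⇒ 8
n=41: 1·41 41·1  f→[1+1]=2
n=42: 42·1 21·2 14·3 7·6 6·7 3·14 2·21 1·42  f→[1+1+1+1+1+1+1+1]=8
n=43: 1·43 43·1  f→[1+1]=2
q^44  k|44↦f(k): 1:1 2:1 4:1 11:1 22:1 44:1  a_44=6

9, 2, 4, 4, 8, 2, 8, 2, 6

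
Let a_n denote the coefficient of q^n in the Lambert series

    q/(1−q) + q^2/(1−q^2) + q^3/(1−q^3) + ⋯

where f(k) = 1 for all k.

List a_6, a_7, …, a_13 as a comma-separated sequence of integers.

4, 2, 4, 3, 4, 2, 6, 2

q^6  k|6↦f(k): 6:1 3:1 2:1 1:1  a_6=4
[q^7] f(1)=1,f(7)=1 ⇒ 2
q^8  k|8↦f(k): 1:1 2:1 4:1 8:1  a_8=4
n=9: 1·9 3·3 9·1  f→[1+1+1]=3
d|10:{10,5,2,1}  Σf=1+1+1+1=4
[q^11] f(11)=1,f(1)=1 ⇒ 2
d|12:{12,6,4,3,2,1}  Σf=1+1+1+1+1+1=6
[q^13] f(1)=1,f(13)=1 ⇒ 2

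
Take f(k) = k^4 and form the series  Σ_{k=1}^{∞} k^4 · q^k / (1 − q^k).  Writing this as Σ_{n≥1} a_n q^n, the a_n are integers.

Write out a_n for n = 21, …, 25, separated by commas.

q^21  k|21↦f(k): 21:194481 7:2401 3:81 1:1  a_21=196964
d|22:{22,11,2,1}  Σf=234256+14641+16+1=248914
n=23: 1·23 23·1  f→[1+279841]=279842
[q^24] f(24)=331776,f(12)=20736,f(8)=4096,f(6)=1296,f(4)=256,f(3)=81,f(2)=16,f(1)=1 ⇒ 358258
[q^25] f(25)=390625,f(5)=625,f(1)=1 ⇒ 391251

196964, 248914, 279842, 358258, 391251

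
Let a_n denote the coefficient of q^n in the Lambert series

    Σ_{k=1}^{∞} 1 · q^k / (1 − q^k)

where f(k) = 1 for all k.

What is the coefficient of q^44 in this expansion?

[q^44] f(44)=1,f(22)=1,f(11)=1,f(4)=1,f(2)=1,f(1)=1 ⇒ 6

a_44 = 6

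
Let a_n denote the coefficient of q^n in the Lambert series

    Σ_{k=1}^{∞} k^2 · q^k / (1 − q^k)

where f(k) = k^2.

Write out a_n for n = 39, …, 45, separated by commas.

q^39  k|39↦f(k): 39:1521 13:169 3:9 1:1  a_39=1700
n=40: 40·1 20·2 10·4 8·5 5·8 4·10 2·20 1·40  f→[1600+400+100+64+25+16+4+1]=2210
n=41: 41·1 1·41  f→[1681+1]=1682
q^42  k|42↦f(k): 42:1764 21:441 14:196 7:49 6:36 3:9 2:4 1:1  a_42=2500
n=43: 43·1 1·43  f→[1849+1]=1850
q^44  k|44↦f(k): 1:1 2:4 4:16 11:121 22:484 44:1936  a_44=2562
n=45: 45·1 15·3 9·5 5·9 3·15 1·45  f→[2025+225+81+25+9+1]=2366

1700, 2210, 1682, 2500, 1850, 2562, 2366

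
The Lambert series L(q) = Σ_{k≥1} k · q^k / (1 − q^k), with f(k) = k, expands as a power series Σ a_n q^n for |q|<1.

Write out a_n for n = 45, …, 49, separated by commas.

n=45: 45·1 15·3 9·5 5·9 3·15 1·45  f→[45+15+9+5+3+1]=78
[q^46] f(46)=46,f(23)=23,f(2)=2,f(1)=1 ⇒ 72
q^47  k|47↦f(k): 47:47 1:1  a_47=48
d|48:{48,24,16,12,8,6,4,3,2,1}  Σf=48+24+16+12+8+6+4+3+2+1=124
d|49:{1,7,49}  Σf=1+7+49=57

78, 72, 48, 124, 57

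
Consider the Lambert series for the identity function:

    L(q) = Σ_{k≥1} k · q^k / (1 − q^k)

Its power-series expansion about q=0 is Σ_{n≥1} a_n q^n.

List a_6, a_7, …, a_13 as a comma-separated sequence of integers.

d|6:{6,3,2,1}  Σf=6+3+2+1=12
n=7: 1·7 7·1  f→[1+7]=8
d|8:{1,2,4,8}  Σf=1+2+4+8=15
d|9:{1,3,9}  Σf=1+3+9=13
n=10: 10·1 5·2 2·5 1·10  f→[10+5+2+1]=18
d|11:{11,1}  Σf=11+1=12
n=12: 1·12 2·6 3·4 4·3 6·2 12·1  f→[1+2+3+4+6+12]=28
d|13:{1,13}  Σf=1+13=14

12, 8, 15, 13, 18, 12, 28, 14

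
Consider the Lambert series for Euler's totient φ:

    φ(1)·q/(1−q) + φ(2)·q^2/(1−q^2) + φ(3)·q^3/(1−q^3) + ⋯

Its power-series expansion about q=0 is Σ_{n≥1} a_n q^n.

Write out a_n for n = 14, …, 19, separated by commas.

n=14: 1·14 2·7 7·2 14·1  φ→[1+1+6+6]=14
n=15: 1·15 3·5 5·3 15·1  φ→[1+2+4+8]=15
q^16  k|16↦φ(k): 16:8 8:4 4:2 2:1 1:1  a_16=16
[q^17] φ(17)=16,φ(1)=1 ⇒ 17
[q^18] φ(1)=1,φ(2)=1,φ(3)=2,φ(6)=2,φ(9)=6,φ(18)=6 ⇒ 18
d|19:{1,19}  Σφ=1+18=19

14, 15, 16, 17, 18, 19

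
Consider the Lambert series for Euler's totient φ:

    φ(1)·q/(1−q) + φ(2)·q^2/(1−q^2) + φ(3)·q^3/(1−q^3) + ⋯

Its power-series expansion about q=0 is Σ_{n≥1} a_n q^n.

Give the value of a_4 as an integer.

[q^4] φ(4)=2,φ(2)=1,φ(1)=1 ⇒ 4

a_4 = 4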